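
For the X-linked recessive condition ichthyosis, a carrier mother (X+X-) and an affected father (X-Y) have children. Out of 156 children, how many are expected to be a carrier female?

Cross: X+X- × X-Y
Offspring: 1 X+X-, 1 X+Y, 1 X-X-, 1 X-Y
Probability of a carrier female: 1/4
Expected count = 1/4 × 156 = 39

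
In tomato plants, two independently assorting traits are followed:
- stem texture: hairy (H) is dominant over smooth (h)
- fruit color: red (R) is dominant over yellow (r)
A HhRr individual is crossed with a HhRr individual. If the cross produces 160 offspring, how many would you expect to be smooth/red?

Dihybrid cross HhRr × HhRr — consider each gene separately:
stem texture: Hh × Hh → 1 HH, 2 Hh, 1 hh → 3 H_ : 1 hh (out of 4)
fruit color: Rr × Rr → 1 RR, 2 Rr, 1 rr → 3 R_ : 1 rr (out of 4)
Combine (counts out of 4 × 4 = 16): hairy/red (H_R_) = 3×3 = 9; hairy/yellow (H_rr) = 3×1 = 3; smooth/red (hhR_) = 1×3 = 3; smooth/yellow (hhrr) = 1×1 = 1
Phenotype counts (out of 16): 9 hairy/red, 3 hairy/yellow, 3 smooth/red, 1 smooth/yellow
smooth/red: 3 out of 16 → fraction 3/16
Expected count = 3/16 × 160 = 30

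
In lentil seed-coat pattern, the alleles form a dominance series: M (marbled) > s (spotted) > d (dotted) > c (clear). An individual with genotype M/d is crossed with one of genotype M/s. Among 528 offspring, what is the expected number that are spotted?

Cross: M/d × M/s
Allele dominance: M > s > d > c
Offspring genotypes: 1 M/M, 1 M/s, 1 M/d, 1 s/d
Phenotype counts: 3 marbled, 1 spotted
spotted: 1 out of 4 → fraction 1/4
Expected count = 1/4 × 528 = 132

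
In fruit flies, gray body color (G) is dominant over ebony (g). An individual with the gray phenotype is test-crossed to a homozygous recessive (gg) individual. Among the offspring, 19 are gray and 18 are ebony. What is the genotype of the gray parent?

Test cross: ? × gg
Offspring: 19 gray, 18 ebony — approximately 1:1.
A 1:1 ratio in a test cross indicates the unknown parent is heterozygous (Gg).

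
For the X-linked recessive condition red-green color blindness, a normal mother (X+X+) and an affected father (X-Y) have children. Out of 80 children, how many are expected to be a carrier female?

Cross: X+X+ × X-Y
Offspring: 2 X+X-, 2 X+Y
Probability of a carrier female: 2/4 = 1/2
Expected count = 1/2 × 80 = 40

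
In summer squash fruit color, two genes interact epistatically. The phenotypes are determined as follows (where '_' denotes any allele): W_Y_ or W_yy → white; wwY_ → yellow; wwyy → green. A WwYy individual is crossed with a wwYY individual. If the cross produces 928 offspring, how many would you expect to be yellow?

Cross: WwYy × wwYY — consider each gene separately:
W gene: Ww × ww → 2 Ww, 2 ww → 2 W_ : 2 ww (out of 4)
Y gene: Yy × YY → 2 YY, 2 Yy → 4 Y_ (out of 4)
Genotype classes (out of 4 × 4 = 16): W_Y_ = 2×4 = 8; wwY_ = 2×4 = 8
Apply the phenotype rules: W_Y_ (8) → white; wwY_ (8) → yellow
Phenotype counts (out of 16): 8 white, 8 yellow
yellow: 8 out of 16 → fraction 1/2
Expected count = 1/2 × 928 = 464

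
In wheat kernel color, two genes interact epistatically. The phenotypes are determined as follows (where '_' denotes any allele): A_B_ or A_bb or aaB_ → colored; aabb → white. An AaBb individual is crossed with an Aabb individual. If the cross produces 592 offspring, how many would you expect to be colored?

Cross: AaBb × Aabb — consider each gene separately:
A gene: Aa × Aa → 1 AA, 2 Aa, 1 aa → 3 A_ : 1 aa (out of 4)
B gene: Bb × bb → 2 Bb, 2 bb → 2 B_ : 2 bb (out of 4)
Genotype classes (out of 4 × 4 = 16): A_B_ = 3×2 = 6; A_bb = 3×2 = 6; aaB_ = 1×2 = 2; aabb = 1×2 = 2
Apply the phenotype rules: A_B_ (6) + A_bb (6) + aaB_ (2) → colored; aabb (2) → white
Phenotype counts (out of 16): 14 colored, 2 white
colored: 14 out of 16 → fraction 7/8
Expected count = 7/8 × 592 = 518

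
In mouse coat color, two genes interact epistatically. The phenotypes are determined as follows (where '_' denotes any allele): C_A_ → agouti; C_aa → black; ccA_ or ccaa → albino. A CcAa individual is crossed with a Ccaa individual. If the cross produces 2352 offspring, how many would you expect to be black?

Cross: CcAa × Ccaa — consider each gene separately:
C gene: Cc × Cc → 1 CC, 2 Cc, 1 cc → 3 C_ : 1 cc (out of 4)
A gene: Aa × aa → 2 Aa, 2 aa → 2 A_ : 2 aa (out of 4)
Genotype classes (out of 4 × 4 = 16): C_A_ = 3×2 = 6; C_aa = 3×2 = 6; ccA_ = 1×2 = 2; ccaa = 1×2 = 2
Apply the phenotype rules: C_A_ (6) → agouti; C_aa (6) → black; ccA_ (2) + ccaa (2) → albino
Phenotype counts (out of 16): 6 agouti, 6 black, 4 albino
black: 6 out of 16 → fraction 3/8
Expected count = 3/8 × 2352 = 882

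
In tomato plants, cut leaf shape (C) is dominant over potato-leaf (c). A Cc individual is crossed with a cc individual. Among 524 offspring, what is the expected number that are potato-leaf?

Punnett square for Cc × cc:
Offspring genotypes: 2 Cc, 2 cc
cut: 2, potato-leaf: 2
potato-leaf: 2 out of 4 → fraction 1/2
Expected count = 1/2 × 524 = 262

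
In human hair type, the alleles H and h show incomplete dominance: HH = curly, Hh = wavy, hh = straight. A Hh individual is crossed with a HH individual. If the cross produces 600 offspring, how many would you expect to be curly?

Punnett square for Hh × HH:
Offspring genotypes: 2 HH, 2 Hh
Phenotype counts: 2 curly, 2 wavy
curly: 2 out of 4 → fraction 1/2
Expected count = 1/2 × 600 = 300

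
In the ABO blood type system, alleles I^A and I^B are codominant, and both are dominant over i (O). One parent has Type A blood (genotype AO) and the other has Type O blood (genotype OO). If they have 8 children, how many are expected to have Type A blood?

Cross: AO × OO
Possible offspring genotypes: 2 AO, 2 OO
Blood type counts: 2 Type A, 2 Type O
Probability of Type A: 2/4 = 1/2
Expected count = 1/2 × 8 = 4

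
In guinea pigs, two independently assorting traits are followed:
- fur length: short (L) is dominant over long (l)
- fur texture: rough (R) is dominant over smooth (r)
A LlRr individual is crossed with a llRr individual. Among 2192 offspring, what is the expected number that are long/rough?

Dihybrid cross LlRr × llRr — consider each gene separately:
fur length: Ll × ll → 2 Ll, 2 ll → 2 L_ : 2 ll (out of 4)
fur texture: Rr × Rr → 1 RR, 2 Rr, 1 rr → 3 R_ : 1 rr (out of 4)
Combine (counts out of 4 × 4 = 16): short/rough (L_R_) = 2×3 = 6; short/smooth (L_rr) = 2×1 = 2; long/rough (llR_) = 2×3 = 6; long/smooth (llrr) = 2×1 = 2
Phenotype counts (out of 16): 6 short/rough, 2 short/smooth, 6 long/rough, 2 long/smooth
long/rough: 6 out of 16 → fraction 3/8
Expected count = 3/8 × 2192 = 822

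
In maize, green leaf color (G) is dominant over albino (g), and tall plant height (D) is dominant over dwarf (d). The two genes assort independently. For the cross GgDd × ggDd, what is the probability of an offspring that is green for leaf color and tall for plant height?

Dihybrid cross GgDd × ggDd — consider each gene separately:
leaf color: Gg × gg → 2 Gg, 2 gg → 2 G_ : 2 gg (out of 4)
plant height: Dd × Dd → 1 DD, 2 Dd, 1 dd → 3 D_ : 1 dd (out of 4)
Looking for: green (G_) and tall (D_)
P(green) = 2/4, P(tall) = 3/4
P(both) = 2/4 × 3/4 = 6/16 = 3/8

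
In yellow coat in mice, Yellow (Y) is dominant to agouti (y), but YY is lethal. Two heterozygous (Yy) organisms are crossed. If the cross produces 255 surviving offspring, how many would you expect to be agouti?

Cross: Yy × Yy
Punnett square offspring (before lethality): 1 YY, 2 Yy, 1 yy
The YY genotype is lethal (embryos die); surviving offspring: 2 Yy, 1 yy
agouti: 1 out of 3 → fraction 1/3
Expected count = 1/3 × 255 = 85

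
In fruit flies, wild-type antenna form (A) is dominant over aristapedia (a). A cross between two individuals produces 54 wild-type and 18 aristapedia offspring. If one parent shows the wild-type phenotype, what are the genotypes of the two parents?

Observed offspring: 54 wild-type, 18 aristapedia
The observed ratio simplifies to 3:1. Aristapedia (aa) offspring appear, so each parent must contribute one a allele. The parent stated to show wild-type carries A, so it is Aa. The other parent is then either Aa or aa: Aa × aa would give a 1:1 split, whereas Aa × Aa gives 3:1 — matching the data. So both parents are heterozygous (Aa × Aa).
Parent genotypes: Aa × Aa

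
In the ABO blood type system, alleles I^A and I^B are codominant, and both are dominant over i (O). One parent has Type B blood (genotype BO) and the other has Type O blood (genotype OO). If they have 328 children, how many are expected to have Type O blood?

Cross: BO × OO
Possible offspring genotypes: 2 BO, 2 OO
Blood type counts: 2 Type B, 2 Type O
Probability of Type O: 2/4 = 1/2
Expected count = 1/2 × 328 = 164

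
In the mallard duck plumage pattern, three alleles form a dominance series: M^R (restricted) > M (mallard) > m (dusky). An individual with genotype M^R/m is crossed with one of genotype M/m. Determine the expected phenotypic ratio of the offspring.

Cross: M^R/m × M/m
Allele dominance: M^R > M > m
Offspring genotypes: 1 M^R/M, 1 M^R/m, 1 M/m, 1 m/m
Phenotype counts: 2 restricted, 1 mallard, 1 dusky
Ratio: 2 restricted : 1 mallard : 1 dusky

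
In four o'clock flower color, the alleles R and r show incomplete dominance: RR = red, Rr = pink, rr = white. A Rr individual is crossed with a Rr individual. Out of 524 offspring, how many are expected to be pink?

Punnett square for Rr × Rr:
Offspring genotypes: 1 RR, 2 Rr, 1 rr
Phenotype counts: 1 red, 2 pink, 1 white
pink: 2 out of 4 → fraction 1/2
Expected count = 1/2 × 524 = 262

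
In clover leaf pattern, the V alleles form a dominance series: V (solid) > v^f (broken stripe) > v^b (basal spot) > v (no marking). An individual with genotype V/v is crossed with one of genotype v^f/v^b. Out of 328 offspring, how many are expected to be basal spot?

Cross: V/v × v^f/v^b
Allele dominance: V > v^f > v^b > v
Offspring genotypes: 1 V/v^f, 1 V/v^b, 1 v^f/v, 1 v^b/v
Phenotype counts: 2 solid, 1 broken stripe, 1 basal spot
basal spot: 1 out of 4 → fraction 1/4
Expected count = 1/4 × 328 = 82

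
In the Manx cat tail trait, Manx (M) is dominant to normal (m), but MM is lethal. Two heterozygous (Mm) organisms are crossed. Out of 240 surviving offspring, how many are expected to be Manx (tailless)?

Cross: Mm × Mm
Punnett square offspring (before lethality): 1 MM, 2 Mm, 1 mm
The MM genotype is lethal (embryos die); surviving offspring: 2 Mm, 1 mm
Manx (tailless): 2 out of 3 → fraction 2/3
Expected count = 2/3 × 240 = 160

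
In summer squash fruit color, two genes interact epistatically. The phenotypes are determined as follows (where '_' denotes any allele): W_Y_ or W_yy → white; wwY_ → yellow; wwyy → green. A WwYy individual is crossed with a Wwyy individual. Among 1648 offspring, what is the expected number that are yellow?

Cross: WwYy × Wwyy — consider each gene separately:
W gene: Ww × Ww → 1 WW, 2 Ww, 1 ww → 3 W_ : 1 ww (out of 4)
Y gene: Yy × yy → 2 Yy, 2 yy → 2 Y_ : 2 yy (out of 4)
Genotype classes (out of 4 × 4 = 16): W_Y_ = 3×2 = 6; W_yy = 3×2 = 6; wwY_ = 1×2 = 2; wwyy = 1×2 = 2
Apply the phenotype rules: W_Y_ (6) + W_yy (6) → white; wwY_ (2) → yellow; wwyy (2) → green
Phenotype counts (out of 16): 12 white, 2 yellow, 2 green
yellow: 2 out of 16 → fraction 1/8
Expected count = 1/8 × 1648 = 206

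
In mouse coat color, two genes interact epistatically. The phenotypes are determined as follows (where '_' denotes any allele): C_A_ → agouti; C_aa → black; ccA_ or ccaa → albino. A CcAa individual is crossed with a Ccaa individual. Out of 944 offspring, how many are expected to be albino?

Cross: CcAa × Ccaa — consider each gene separately:
C gene: Cc × Cc → 1 CC, 2 Cc, 1 cc → 3 C_ : 1 cc (out of 4)
A gene: Aa × aa → 2 Aa, 2 aa → 2 A_ : 2 aa (out of 4)
Genotype classes (out of 4 × 4 = 16): C_A_ = 3×2 = 6; C_aa = 3×2 = 6; ccA_ = 1×2 = 2; ccaa = 1×2 = 2
Apply the phenotype rules: C_A_ (6) → agouti; C_aa (6) → black; ccA_ (2) + ccaa (2) → albino
Phenotype counts (out of 16): 6 agouti, 6 black, 4 albino
albino: 4 out of 16 → fraction 1/4
Expected count = 1/4 × 944 = 236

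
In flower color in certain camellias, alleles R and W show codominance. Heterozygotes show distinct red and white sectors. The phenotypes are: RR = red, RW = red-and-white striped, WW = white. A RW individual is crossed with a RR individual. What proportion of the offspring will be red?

Punnett square for RW × RR:
Offspring genotypes: 2 RR, 2 RW
Phenotype counts: 2 red, 2 red-and-white striped
red: 2 out of 4
Probability: 2/4 = 1/2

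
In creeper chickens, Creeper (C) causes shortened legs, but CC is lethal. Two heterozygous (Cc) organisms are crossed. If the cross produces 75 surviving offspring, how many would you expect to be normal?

Cross: Cc × Cc
Punnett square offspring (before lethality): 1 CC, 2 Cc, 1 cc
The CC genotype is lethal (embryos die); surviving offspring: 2 Cc, 1 cc
normal: 1 out of 3 → fraction 1/3
Expected count = 1/3 × 75 = 25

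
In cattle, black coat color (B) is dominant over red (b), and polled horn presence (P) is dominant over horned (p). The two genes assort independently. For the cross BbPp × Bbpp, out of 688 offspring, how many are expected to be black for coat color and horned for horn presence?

Dihybrid cross BbPp × Bbpp — consider each gene separately:
coat color: Bb × Bb → 1 BB, 2 Bb, 1 bb → 3 B_ : 1 bb (out of 4)
horn presence: Pp × pp → 2 Pp, 2 pp → 2 P_ : 2 pp (out of 4)
Looking for: black (B_) and horned (pp)
P(black) = 3/4, P(horned) = 2/4
P(both) = 3/4 × 2/4 = 6/16 = 3/8
Expected count = 3/8 × 688 = 258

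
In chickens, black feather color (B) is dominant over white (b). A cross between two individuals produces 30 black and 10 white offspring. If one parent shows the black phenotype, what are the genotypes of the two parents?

Observed offspring: 30 black, 10 white
The observed ratio simplifies to 3:1. White (bb) offspring appear, so each parent must contribute one b allele. The parent stated to show black carries B, so it is Bb. The other parent is then either Bb or bb: Bb × bb would give a 1:1 split, whereas Bb × Bb gives 3:1 — matching the data. So both parents are heterozygous (Bb × Bb).
Parent genotypes: Bb × Bb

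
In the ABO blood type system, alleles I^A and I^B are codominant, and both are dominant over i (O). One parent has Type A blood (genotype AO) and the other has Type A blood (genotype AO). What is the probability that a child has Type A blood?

Cross: AO × AO
Possible offspring genotypes: 1 AA, 2 AO, 1 OO
Blood type counts: 3 Type A, 1 Type O
Probability of Type A: 3/4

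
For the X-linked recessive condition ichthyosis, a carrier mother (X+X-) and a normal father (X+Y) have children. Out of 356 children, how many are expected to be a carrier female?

Cross: X+X- × X+Y
Offspring: 1 X+X+, 1 X+Y, 1 X+X-, 1 X-Y
Probability of a carrier female: 1/4
Expected count = 1/4 × 356 = 89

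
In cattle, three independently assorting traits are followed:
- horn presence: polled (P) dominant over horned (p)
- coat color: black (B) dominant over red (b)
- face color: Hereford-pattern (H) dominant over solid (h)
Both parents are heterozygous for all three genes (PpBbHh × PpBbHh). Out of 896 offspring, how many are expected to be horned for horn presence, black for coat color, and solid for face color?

Trihybrid cross: PpBbHh × PpBbHh
Each trait segregates independently with a 3:1 phenotypic ratio, so each gene contributes 3/4 (dominant) or 1/4 (recessive).
Target: horned (horn presence), black (coat color), solid (face color)
Probability = product of independent per-trait probabilities
= 1/4 × 3/4 × 1/4 = 3/64
Expected count = 3/64 × 896 = 42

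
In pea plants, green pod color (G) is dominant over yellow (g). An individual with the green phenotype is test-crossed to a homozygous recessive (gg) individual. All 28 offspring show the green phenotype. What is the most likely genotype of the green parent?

Test cross: ? × gg
All offspring are green.
If the unknown parent were heterozygous (Gg), about half of 28 offspring would be yellow; none are. The unknown parent is most likely homozygous dominant (GG).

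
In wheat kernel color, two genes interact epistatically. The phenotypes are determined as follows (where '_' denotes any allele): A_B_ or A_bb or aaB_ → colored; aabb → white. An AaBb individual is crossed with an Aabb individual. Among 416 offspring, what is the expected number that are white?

Cross: AaBb × Aabb — consider each gene separately:
A gene: Aa × Aa → 1 AA, 2 Aa, 1 aa → 3 A_ : 1 aa (out of 4)
B gene: Bb × bb → 2 Bb, 2 bb → 2 B_ : 2 bb (out of 4)
Genotype classes (out of 4 × 4 = 16): A_B_ = 3×2 = 6; A_bb = 3×2 = 6; aaB_ = 1×2 = 2; aabb = 1×2 = 2
Apply the phenotype rules: A_B_ (6) + A_bb (6) + aaB_ (2) → colored; aabb (2) → white
Phenotype counts (out of 16): 14 colored, 2 white
white: 2 out of 16 → fraction 1/8
Expected count = 1/8 × 416 = 52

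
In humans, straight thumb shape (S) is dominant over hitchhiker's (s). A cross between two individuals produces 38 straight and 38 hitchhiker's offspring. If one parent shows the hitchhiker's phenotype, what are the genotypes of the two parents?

Observed offspring: 38 straight, 38 hitchhiker's
The observed ratio simplifies to 1:1. One parent shows hitchhiker's, so its genotype must be ss. A 1:1 offspring split requires the other parent to be heterozygous (Ss).
Parent genotypes: ss × Ss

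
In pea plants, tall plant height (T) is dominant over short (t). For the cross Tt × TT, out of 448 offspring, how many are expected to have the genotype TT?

Punnett square for Tt × TT:
Offspring genotypes: 2 TT, 2 Tt
Total offspring: 4
Count with target: 2
Probability: 2/4 = 1/2
Expected count = 1/2 × 448 = 224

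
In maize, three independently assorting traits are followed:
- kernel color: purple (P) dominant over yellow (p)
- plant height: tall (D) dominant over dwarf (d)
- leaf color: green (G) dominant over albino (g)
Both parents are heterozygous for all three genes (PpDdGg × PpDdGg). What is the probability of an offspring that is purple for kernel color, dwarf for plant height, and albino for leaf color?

Trihybrid cross: PpDdGg × PpDdGg
Each trait segregates independently with a 3:1 phenotypic ratio, so each gene contributes 3/4 (dominant) or 1/4 (recessive).
Target: purple (kernel color), dwarf (plant height), albino (leaf color)
Probability = product of independent per-trait probabilities
= 3/4 × 1/4 × 1/4 = 3/64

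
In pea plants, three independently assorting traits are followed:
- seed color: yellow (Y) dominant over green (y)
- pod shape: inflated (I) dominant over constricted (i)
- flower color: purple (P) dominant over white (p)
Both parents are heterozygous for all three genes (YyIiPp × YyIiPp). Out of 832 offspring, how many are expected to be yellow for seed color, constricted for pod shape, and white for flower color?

Trihybrid cross: YyIiPp × YyIiPp
Each trait segregates independently with a 3:1 phenotypic ratio, so each gene contributes 3/4 (dominant) or 1/4 (recessive).
Target: yellow (seed color), constricted (pod shape), white (flower color)
Probability = product of independent per-trait probabilities
= 3/4 × 1/4 × 1/4 = 3/64
Expected count = 3/64 × 832 = 39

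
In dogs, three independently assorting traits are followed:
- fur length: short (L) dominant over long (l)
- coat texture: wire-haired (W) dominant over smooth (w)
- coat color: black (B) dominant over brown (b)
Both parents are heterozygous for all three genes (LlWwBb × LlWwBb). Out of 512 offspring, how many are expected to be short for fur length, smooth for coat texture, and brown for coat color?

Trihybrid cross: LlWwBb × LlWwBb
Each trait segregates independently with a 3:1 phenotypic ratio, so each gene contributes 3/4 (dominant) or 1/4 (recessive).
Target: short (fur length), smooth (coat texture), brown (coat color)
Probability = product of independent per-trait probabilities
= 3/4 × 1/4 × 1/4 = 3/64
Expected count = 3/64 × 512 = 24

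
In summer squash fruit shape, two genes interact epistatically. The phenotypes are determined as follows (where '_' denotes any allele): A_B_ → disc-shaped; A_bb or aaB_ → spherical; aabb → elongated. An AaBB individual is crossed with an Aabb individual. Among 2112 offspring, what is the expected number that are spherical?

Cross: AaBB × Aabb — consider each gene separately:
A gene: Aa × Aa → 1 AA, 2 Aa, 1 aa → 3 A_ : 1 aa (out of 4)
B gene: BB × bb → 4 Bb → 4 B_ (out of 4)
Genotype classes (out of 4 × 4 = 16): A_B_ = 3×4 = 12; aaB_ = 1×4 = 4
Apply the phenotype rules: A_B_ (12) → disc-shaped; aaB_ (4) → spherical
Phenotype counts (out of 16): 12 disc-shaped, 4 spherical
spherical: 4 out of 16 → fraction 1/4
Expected count = 1/4 × 2112 = 528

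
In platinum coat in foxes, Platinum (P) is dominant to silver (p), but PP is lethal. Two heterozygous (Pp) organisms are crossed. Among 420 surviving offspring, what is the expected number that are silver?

Cross: Pp × Pp
Punnett square offspring (before lethality): 1 PP, 2 Pp, 1 pp
The PP genotype is lethal (embryos die); surviving offspring: 2 Pp, 1 pp
silver: 1 out of 3 → fraction 1/3
Expected count = 1/3 × 420 = 140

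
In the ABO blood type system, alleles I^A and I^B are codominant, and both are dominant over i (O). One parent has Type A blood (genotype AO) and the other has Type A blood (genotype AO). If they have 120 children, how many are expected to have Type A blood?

Cross: AO × AO
Possible offspring genotypes: 1 AA, 2 AO, 1 OO
Blood type counts: 3 Type A, 1 Type O
Probability of Type A: 3/4
Expected count = 3/4 × 120 = 90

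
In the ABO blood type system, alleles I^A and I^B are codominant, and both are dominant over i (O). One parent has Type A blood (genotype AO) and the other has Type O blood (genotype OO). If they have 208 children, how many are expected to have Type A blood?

Cross: AO × OO
Possible offspring genotypes: 2 AO, 2 OO
Blood type counts: 2 Type A, 2 Type O
Probability of Type A: 2/4 = 1/2
Expected count = 1/2 × 208 = 104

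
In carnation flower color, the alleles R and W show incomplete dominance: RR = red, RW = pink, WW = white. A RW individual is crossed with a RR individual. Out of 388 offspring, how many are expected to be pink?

Punnett square for RW × RR:
Offspring genotypes: 2 RR, 2 RW
Phenotype counts: 2 red, 2 pink
pink: 2 out of 4 → fraction 1/2
Expected count = 1/2 × 388 = 194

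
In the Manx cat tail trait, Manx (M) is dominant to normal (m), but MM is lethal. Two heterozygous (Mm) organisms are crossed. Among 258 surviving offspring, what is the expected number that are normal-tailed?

Cross: Mm × Mm
Punnett square offspring (before lethality): 1 MM, 2 Mm, 1 mm
The MM genotype is lethal (embryos die); surviving offspring: 2 Mm, 1 mm
normal-tailed: 1 out of 3 → fraction 1/3
Expected count = 1/3 × 258 = 86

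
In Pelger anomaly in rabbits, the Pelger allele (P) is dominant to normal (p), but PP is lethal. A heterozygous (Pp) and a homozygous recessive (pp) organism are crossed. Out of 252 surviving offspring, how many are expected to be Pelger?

Cross: Pp × pp
Punnett square offspring (before lethality): 2 Pp, 2 pp
No PP offspring are produced in this cross.
Pelger: 2 out of 4 → fraction 1/2
Expected count = 1/2 × 252 = 126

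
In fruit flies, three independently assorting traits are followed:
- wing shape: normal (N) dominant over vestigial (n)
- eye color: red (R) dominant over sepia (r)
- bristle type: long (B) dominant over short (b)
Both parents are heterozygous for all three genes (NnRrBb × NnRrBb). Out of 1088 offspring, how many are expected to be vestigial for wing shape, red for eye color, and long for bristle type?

Trihybrid cross: NnRrBb × NnRrBb
Each trait segregates independently with a 3:1 phenotypic ratio, so each gene contributes 3/4 (dominant) or 1/4 (recessive).
Target: vestigial (wing shape), red (eye color), long (bristle type)
Probability = product of independent per-trait probabilities
= 1/4 × 3/4 × 3/4 = 9/64
Expected count = 9/64 × 1088 = 153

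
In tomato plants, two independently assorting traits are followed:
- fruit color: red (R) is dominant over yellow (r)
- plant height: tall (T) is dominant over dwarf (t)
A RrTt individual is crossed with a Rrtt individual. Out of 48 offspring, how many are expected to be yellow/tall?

Dihybrid cross RrTt × Rrtt — consider each gene separately:
fruit color: Rr × Rr → 1 RR, 2 Rr, 1 rr → 3 R_ : 1 rr (out of 4)
plant height: Tt × tt → 2 Tt, 2 tt → 2 T_ : 2 tt (out of 4)
Combine (counts out of 4 × 4 = 16): red/tall (R_T_) = 3×2 = 6; red/dwarf (R_tt) = 3×2 = 6; yellow/tall (rrT_) = 1×2 = 2; yellow/dwarf (rrtt) = 1×2 = 2
Phenotype counts (out of 16): 6 red/tall, 6 red/dwarf, 2 yellow/tall, 2 yellow/dwarf
yellow/tall: 2 out of 16 → fraction 1/8
Expected count = 1/8 × 48 = 6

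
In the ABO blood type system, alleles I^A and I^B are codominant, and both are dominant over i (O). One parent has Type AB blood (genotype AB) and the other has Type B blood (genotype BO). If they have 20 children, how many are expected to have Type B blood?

Cross: AB × BO
Possible offspring genotypes: 1 AB, 1 AO, 1 BB, 1 BO
Blood type counts: 1 Type AB, 1 Type A, 2 Type B
Probability of Type B: 2/4 = 1/2
Expected count = 1/2 × 20 = 10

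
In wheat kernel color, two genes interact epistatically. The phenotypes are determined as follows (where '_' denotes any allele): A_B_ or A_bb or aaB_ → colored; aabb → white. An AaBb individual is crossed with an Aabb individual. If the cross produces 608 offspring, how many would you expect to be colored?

Cross: AaBb × Aabb — consider each gene separately:
A gene: Aa × Aa → 1 AA, 2 Aa, 1 aa → 3 A_ : 1 aa (out of 4)
B gene: Bb × bb → 2 Bb, 2 bb → 2 B_ : 2 bb (out of 4)
Genotype classes (out of 4 × 4 = 16): A_B_ = 3×2 = 6; A_bb = 3×2 = 6; aaB_ = 1×2 = 2; aabb = 1×2 = 2
Apply the phenotype rules: A_B_ (6) + A_bb (6) + aaB_ (2) → colored; aabb (2) → white
Phenotype counts (out of 16): 14 colored, 2 white
colored: 14 out of 16 → fraction 7/8
Expected count = 7/8 × 608 = 532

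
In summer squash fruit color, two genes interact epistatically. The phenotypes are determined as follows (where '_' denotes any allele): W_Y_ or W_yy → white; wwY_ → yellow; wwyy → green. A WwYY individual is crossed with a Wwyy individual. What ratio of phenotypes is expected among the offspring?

Cross: WwYY × Wwyy — consider each gene separately:
W gene: Ww × Ww → 1 WW, 2 Ww, 1 ww → 3 W_ : 1 ww (out of 4)
Y gene: YY × yy → 4 Yy → 4 Y_ (out of 4)
Genotype classes (out of 4 × 4 = 16): W_Y_ = 3×4 = 12; wwY_ = 1×4 = 4
Apply the phenotype rules: W_Y_ (12) → white; wwY_ (4) → yellow
Phenotype counts (out of 16): 12 white, 4 yellow
Ratio: 3 white : 1 yellow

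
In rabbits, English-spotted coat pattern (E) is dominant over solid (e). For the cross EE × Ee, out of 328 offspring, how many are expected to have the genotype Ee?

Punnett square for EE × Ee:
Offspring genotypes: 2 EE, 2 Ee
Total offspring: 4
Count with target: 2
Probability: 2/4 = 1/2
Expected count = 1/2 × 328 = 164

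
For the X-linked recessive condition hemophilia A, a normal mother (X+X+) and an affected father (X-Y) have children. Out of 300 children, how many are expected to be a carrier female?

Cross: X+X+ × X-Y
Offspring: 2 X+X-, 2 X+Y
Probability of a carrier female: 2/4 = 1/2
Expected count = 1/2 × 300 = 150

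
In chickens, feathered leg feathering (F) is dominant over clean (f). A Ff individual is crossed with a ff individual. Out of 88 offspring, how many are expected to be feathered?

Punnett square for Ff × ff:
Offspring genotypes: 2 Ff, 2 ff
feathered: 2, clean: 2
feathered: 2 out of 4 → fraction 1/2
Expected count = 1/2 × 88 = 44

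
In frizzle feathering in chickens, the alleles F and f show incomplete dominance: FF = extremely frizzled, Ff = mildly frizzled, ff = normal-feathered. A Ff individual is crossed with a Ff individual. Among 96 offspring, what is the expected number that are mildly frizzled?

Punnett square for Ff × Ff:
Offspring genotypes: 1 FF, 2 Ff, 1 ff
Phenotype counts: 1 extremely frizzled, 2 mildly frizzled, 1 normal-feathered
mildly frizzled: 2 out of 4 → fraction 1/2
Expected count = 1/2 × 96 = 48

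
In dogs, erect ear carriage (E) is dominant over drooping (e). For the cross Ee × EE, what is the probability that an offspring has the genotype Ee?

Punnett square for Ee × EE:
Offspring genotypes: 2 EE, 2 Ee
Total offspring: 4
Count with target: 2
Probability: 2/4 = 1/2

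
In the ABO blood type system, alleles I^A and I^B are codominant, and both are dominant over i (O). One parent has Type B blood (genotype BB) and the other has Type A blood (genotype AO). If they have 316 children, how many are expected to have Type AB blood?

Cross: BB × AO
Possible offspring genotypes: 2 AB, 2 BO
Blood type counts: 2 Type AB, 2 Type B
Probability of Type AB: 2/4 = 1/2
Expected count = 1/2 × 316 = 158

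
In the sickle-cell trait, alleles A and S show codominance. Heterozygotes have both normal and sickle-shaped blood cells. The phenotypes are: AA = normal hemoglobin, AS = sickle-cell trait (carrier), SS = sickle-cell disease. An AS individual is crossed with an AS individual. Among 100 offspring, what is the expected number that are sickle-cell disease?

Punnett square for AS × AS:
Offspring genotypes: 1 AA, 2 AS, 1 SS
Phenotype counts: 1 normal hemoglobin, 2 sickle-cell trait (carrier), 1 sickle-cell disease
sickle-cell disease: 1 out of 4 → fraction 1/4
Expected count = 1/4 × 100 = 25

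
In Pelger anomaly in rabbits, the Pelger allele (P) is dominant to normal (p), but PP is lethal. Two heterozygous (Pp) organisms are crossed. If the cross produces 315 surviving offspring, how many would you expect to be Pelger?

Cross: Pp × Pp
Punnett square offspring (before lethality): 1 PP, 2 Pp, 1 pp
The PP genotype is lethal (embryos die); surviving offspring: 2 Pp, 1 pp
Pelger: 2 out of 3 → fraction 2/3
Expected count = 2/3 × 315 = 210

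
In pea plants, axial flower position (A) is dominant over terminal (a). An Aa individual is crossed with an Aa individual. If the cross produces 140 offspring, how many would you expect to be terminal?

Punnett square for Aa × Aa:
Offspring genotypes: 1 AA, 2 Aa, 1 aa
axial: 3, terminal: 1
terminal: 1 out of 4 → fraction 1/4
Expected count = 1/4 × 140 = 35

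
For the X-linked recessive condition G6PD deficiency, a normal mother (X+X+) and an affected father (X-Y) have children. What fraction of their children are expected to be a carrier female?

Cross: X+X+ × X-Y
Offspring: 2 X+X-, 2 X+Y
Probability of a carrier female: 2/4 = 1/2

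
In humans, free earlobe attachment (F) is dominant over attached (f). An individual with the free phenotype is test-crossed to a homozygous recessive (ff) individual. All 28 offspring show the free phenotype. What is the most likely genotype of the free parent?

Test cross: ? × ff
All offspring are free.
If the unknown parent were heterozygous (Ff), about half of 28 offspring would be attached; none are. The unknown parent is most likely homozygous dominant (FF).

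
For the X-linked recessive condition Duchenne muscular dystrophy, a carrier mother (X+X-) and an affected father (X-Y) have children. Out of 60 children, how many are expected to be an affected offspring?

Cross: X+X- × X-Y
Offspring: 1 X+X-, 1 X+Y, 1 X-X-, 1 X-Y
Probability of an affected offspring: 2/4 = 1/2
Expected count = 1/2 × 60 = 30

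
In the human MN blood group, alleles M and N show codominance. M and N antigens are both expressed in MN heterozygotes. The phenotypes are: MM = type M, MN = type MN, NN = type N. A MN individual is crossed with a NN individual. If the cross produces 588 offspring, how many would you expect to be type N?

Punnett square for MN × NN:
Offspring genotypes: 2 MN, 2 NN
Phenotype counts: 2 type MN, 2 type N
type N: 2 out of 4 → fraction 1/2
Expected count = 1/2 × 588 = 294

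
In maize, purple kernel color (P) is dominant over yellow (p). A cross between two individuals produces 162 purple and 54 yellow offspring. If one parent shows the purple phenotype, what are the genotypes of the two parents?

Observed offspring: 162 purple, 54 yellow
The observed ratio simplifies to 3:1. Yellow (pp) offspring appear, so each parent must contribute one p allele. The parent stated to show purple carries P, so it is Pp. The other parent is then either Pp or pp: Pp × pp would give a 1:1 split, whereas Pp × Pp gives 3:1 — matching the data. So both parents are heterozygous (Pp × Pp).
Parent genotypes: Pp × Pp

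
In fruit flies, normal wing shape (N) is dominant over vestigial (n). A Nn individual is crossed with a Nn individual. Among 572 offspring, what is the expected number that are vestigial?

Punnett square for Nn × Nn:
Offspring genotypes: 1 NN, 2 Nn, 1 nn
normal: 3, vestigial: 1
vestigial: 1 out of 4 → fraction 1/4
Expected count = 1/4 × 572 = 143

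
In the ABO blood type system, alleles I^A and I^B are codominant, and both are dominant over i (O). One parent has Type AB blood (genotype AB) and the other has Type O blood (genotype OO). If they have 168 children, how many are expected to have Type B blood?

Cross: AB × OO
Possible offspring genotypes: 2 AO, 2 BO
Blood type counts: 2 Type A, 2 Type B
Probability of Type B: 2/4 = 1/2
Expected count = 1/2 × 168 = 84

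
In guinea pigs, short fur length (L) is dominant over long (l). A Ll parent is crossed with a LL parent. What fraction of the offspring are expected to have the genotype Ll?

Punnett square for Ll × LL:
Offspring genotypes: 2 LL, 2 Ll
Total offspring: 4
Count with target: 2
Probability: 2/4 = 1/2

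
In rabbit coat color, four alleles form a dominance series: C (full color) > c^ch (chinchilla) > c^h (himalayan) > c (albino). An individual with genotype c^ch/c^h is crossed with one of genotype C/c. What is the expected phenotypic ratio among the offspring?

Cross: c^ch/c^h × C/c
Allele dominance: C > c^ch > c^h > c
Offspring genotypes: 1 C/c^ch, 1 c^ch/c, 1 C/c^h, 1 c^h/c
Phenotype counts: 2 full color, 1 chinchilla, 1 himalayan
Ratio: 2 full color : 1 chinchilla : 1 himalayan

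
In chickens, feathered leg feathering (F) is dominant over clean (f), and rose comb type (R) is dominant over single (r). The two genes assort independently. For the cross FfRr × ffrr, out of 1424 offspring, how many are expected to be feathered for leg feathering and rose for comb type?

Dihybrid cross FfRr × ffrr — consider each gene separately:
leg feathering: Ff × ff → 2 Ff, 2 ff → 2 F_ : 2 ff (out of 4)
comb type: Rr × rr → 2 Rr, 2 rr → 2 R_ : 2 rr (out of 4)
Looking for: feathered (F_) and rose (R_)
P(feathered) = 2/4, P(rose) = 2/4
P(both) = 2/4 × 2/4 = 4/16 = 1/4
Expected count = 1/4 × 1424 = 356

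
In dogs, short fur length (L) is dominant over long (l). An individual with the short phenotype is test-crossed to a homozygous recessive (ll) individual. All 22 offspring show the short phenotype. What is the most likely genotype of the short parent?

Test cross: ? × ll
All offspring are short.
If the unknown parent were heterozygous (Ll), about half of 22 offspring would be long; none are. The unknown parent is most likely homozygous dominant (LL).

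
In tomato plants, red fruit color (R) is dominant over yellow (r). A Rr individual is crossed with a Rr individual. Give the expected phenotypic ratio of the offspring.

Punnett square for Rr × Rr:
Offspring genotypes: 1 RR, 2 Rr, 1 rr
red: 3, yellow: 1
Ratio: 3:1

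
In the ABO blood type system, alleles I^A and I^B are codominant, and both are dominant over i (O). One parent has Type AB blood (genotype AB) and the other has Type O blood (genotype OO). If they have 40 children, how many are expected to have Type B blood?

Cross: AB × OO
Possible offspring genotypes: 2 AO, 2 BO
Blood type counts: 2 Type A, 2 Type B
Probability of Type B: 2/4 = 1/2
Expected count = 1/2 × 40 = 20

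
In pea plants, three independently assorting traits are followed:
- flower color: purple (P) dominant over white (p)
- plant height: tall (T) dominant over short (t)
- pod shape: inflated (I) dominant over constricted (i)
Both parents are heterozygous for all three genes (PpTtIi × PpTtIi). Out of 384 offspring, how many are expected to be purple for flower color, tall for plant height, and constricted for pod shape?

Trihybrid cross: PpTtIi × PpTtIi
Each trait segregates independently with a 3:1 phenotypic ratio, so each gene contributes 3/4 (dominant) or 1/4 (recessive).
Target: purple (flower color), tall (plant height), constricted (pod shape)
Probability = product of independent per-trait probabilities
= 3/4 × 3/4 × 1/4 = 9/64
Expected count = 9/64 × 384 = 54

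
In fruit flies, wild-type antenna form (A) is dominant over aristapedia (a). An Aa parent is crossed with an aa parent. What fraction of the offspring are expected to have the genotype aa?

Punnett square for Aa × aa:
Offspring genotypes: 2 Aa, 2 aa
Total offspring: 4
Count with target: 2
Probability: 2/4 = 1/2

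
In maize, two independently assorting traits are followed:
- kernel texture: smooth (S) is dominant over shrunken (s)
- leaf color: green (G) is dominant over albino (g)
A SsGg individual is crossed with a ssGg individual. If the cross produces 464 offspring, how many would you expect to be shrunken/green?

Dihybrid cross SsGg × ssGg — consider each gene separately:
kernel texture: Ss × ss → 2 Ss, 2 ss → 2 S_ : 2 ss (out of 4)
leaf color: Gg × Gg → 1 GG, 2 Gg, 1 gg → 3 G_ : 1 gg (out of 4)
Combine (counts out of 4 × 4 = 16): smooth/green (S_G_) = 2×3 = 6; smooth/albino (S_gg) = 2×1 = 2; shrunken/green (ssG_) = 2×3 = 6; shrunken/albino (ssgg) = 2×1 = 2
Phenotype counts (out of 16): 6 smooth/green, 2 smooth/albino, 6 shrunken/green, 2 shrunken/albino
shrunken/green: 6 out of 16 → fraction 3/8
Expected count = 3/8 × 464 = 174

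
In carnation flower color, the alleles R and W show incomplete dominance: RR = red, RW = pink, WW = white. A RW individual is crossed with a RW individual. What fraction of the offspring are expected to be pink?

Punnett square for RW × RW:
Offspring genotypes: 1 RR, 2 RW, 1 WW
Phenotype counts: 1 red, 2 pink, 1 white
pink: 2 out of 4
Probability: 2/4 = 1/2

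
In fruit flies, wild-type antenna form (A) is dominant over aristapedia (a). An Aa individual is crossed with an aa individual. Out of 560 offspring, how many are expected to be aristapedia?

Punnett square for Aa × aa:
Offspring genotypes: 2 Aa, 2 aa
wild-type: 2, aristapedia: 2
aristapedia: 2 out of 4 → fraction 1/2
Expected count = 1/2 × 560 = 280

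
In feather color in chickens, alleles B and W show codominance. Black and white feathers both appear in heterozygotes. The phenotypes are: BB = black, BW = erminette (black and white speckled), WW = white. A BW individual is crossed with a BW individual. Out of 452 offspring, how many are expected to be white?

Punnett square for BW × BW:
Offspring genotypes: 1 BB, 2 BW, 1 WW
Phenotype counts: 1 black, 2 erminette (black and white speckled), 1 white
white: 1 out of 4 → fraction 1/4
Expected count = 1/4 × 452 = 113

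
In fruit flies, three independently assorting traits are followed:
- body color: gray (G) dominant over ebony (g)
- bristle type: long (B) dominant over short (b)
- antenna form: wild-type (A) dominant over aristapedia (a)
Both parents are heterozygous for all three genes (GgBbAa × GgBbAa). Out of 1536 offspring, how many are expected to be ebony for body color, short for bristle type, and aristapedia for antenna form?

Trihybrid cross: GgBbAa × GgBbAa
Each trait segregates independently with a 3:1 phenotypic ratio, so each gene contributes 3/4 (dominant) or 1/4 (recessive).
Target: ebony (body color), short (bristle type), aristapedia (antenna form)
Probability = product of independent per-trait probabilities
= 1/4 × 1/4 × 1/4 = 1/64
Expected count = 1/64 × 1536 = 24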